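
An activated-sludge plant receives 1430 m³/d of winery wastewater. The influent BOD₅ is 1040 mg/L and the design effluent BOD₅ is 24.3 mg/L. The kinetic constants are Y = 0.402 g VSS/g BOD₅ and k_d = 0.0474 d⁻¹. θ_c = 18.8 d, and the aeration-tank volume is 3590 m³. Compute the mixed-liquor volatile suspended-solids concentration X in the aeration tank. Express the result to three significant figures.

X = Y·Q·ΔS·θ_c / [V·(1 + k_d θ_c)] = 0.402 × 1430 × (1040 − 24.3) × 18.8 / [3590 × (1 + 0.0474 × 18.8)] = 1617 mg/L.

X ≈ 1620 mg/L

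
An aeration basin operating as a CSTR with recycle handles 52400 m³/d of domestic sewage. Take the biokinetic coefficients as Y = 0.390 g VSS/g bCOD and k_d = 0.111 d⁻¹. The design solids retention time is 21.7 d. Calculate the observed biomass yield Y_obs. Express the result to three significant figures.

Y_obs = Y / (1 + k_d θ_c) = 0.390 / (1 + 0.111 × 21.7) = 0.390 / 3.409 = 0.1144.

Y_obs ≈ 0.114 g VSS/g bCOD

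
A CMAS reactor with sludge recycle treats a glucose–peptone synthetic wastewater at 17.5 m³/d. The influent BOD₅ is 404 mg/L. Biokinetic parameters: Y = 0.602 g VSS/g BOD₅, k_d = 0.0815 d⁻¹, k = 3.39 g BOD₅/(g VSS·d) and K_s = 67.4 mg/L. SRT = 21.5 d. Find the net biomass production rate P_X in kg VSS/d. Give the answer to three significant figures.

For a completely mixed reactor with recycle the Lawrence–McCarty relation gives S = K_s·(1 + k_d·θ_c) / [θ_c·(Y·k − k_d) − 1] = 67.4 × (1 + 0.0815 × 21.5) / [21.5 × (0.602 × 3.39 − 0.0815) − 1] = 185.5 / 41.12 = 4.511 mg/L.
The observed yield is Y_obs = Y/(1 + k_d·θ_c) = 0.602 / (1 + 0.0815 × 21.5) = 0.602 / 2.752 = 0.2187 g VSS per g BOD₅ removed.
Q·(S₀ − S) = 17.5 × (404 − 4.51) × 10⁻³ = 6.991 kg/d removed.
Net biomass production P_X = Y_obs × Q·(S₀ − S) = 0.2187 × 6.991 = 1.529 kg VSS/d.

P_X ≈ 1.53 kg VSS/d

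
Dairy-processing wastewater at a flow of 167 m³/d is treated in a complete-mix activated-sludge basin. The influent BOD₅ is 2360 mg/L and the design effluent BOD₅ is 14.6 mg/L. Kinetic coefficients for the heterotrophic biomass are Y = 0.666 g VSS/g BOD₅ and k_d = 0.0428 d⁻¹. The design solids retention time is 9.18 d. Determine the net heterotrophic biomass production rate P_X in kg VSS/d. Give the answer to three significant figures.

Observed yield with endogenous decay: Y_obs = Y / (1 + k_d·θ_c) = 0.666 / (1 + 0.0428 × 9.18) = 0.666 / 1.393 = 0.4781 g VSS/g BOD₅.
ΔS = 2360 − 14.6 = 2345 mg/L, so the substrate removal rate is 167 × 2345/1000 = 391.7 kg BOD₅/d.
Net biomass production P_X = Y_obs × Q·(S₀ − S) = 0.4781 × 391.7 = 187.3 kg VSS/d.

P_X ≈ 187 kg VSS/d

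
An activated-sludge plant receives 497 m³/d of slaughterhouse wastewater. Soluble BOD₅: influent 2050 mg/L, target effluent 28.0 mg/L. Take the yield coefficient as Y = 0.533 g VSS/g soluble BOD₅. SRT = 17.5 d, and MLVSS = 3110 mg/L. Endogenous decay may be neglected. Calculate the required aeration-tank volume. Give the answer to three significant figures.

V ≈ 3010 m³

With k_d = 0 the design equation reduces to V = Y Q (S₀−S) θ_c / X = 0.533 × 497 × (2050 − 28.0) × 17.5 / 3110 = 3014 m³.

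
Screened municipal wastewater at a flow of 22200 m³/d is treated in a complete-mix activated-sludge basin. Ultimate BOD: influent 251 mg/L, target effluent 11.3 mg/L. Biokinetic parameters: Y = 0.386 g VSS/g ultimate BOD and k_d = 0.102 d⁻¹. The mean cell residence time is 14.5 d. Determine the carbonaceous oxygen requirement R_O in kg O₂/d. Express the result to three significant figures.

Observed yield with endogenous decay: Y_obs = Y / (1 + k_d·θ_c) = 0.386 / (1 + 0.102 × 14.5) = 0.386 / 2.479 = 0.1557 g VSS/g ultimate BOD.
Mass of ultimate BOD removed per day: Q(S₀ − S) = 22200 × 239.7 g/m³ = 5321 kg/d.
Net sludge production P_X = 0.1557 × 5321 = 828.6 kg VSS/d.
R_O = Q·ΔS − 1.42 P_X = 5321 − 1177 = 4145 kg O₂/d.

R_O ≈ 4140 kg O₂/d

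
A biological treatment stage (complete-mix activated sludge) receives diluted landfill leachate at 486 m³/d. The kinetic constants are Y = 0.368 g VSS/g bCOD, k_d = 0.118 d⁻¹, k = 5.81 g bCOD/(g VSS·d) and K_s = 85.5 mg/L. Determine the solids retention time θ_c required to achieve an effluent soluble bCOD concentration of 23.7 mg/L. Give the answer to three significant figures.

θ_c ≈ 2.89 d

From 1/θ_c = Y·k·S/(K_s + S) − k_d: Y·k·S/(K_s+S) = 0.368 × 5.81 × 23.7 / (85.5 + 23.7) = 0.4640 d⁻¹.
1/θ_c = 0.4640 − 0.118 = 0.3460 d⁻¹, so θ_c = 2.890 d.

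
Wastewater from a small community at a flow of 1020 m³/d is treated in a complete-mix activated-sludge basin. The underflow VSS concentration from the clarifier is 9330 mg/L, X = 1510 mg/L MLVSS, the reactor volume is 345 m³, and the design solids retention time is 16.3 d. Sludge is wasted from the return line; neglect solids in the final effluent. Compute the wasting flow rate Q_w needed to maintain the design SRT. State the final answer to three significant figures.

Q_w = (V·X)/(θ_c X_r) = 345.0 × 1510 / (16.3 × 9330) = 3.426 m³/d.

Q_w ≈ 3.43 m³/d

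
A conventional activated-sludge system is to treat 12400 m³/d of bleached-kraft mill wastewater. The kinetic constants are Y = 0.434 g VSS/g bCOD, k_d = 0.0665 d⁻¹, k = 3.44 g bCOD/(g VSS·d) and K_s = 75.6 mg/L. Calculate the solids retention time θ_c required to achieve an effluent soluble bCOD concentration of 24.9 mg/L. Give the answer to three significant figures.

θ_c ≈ 3.30 d

Specific growth rate at S = 24.9 mg/L: μ = YkS/(K_s+S) = 0.434·3.44·24.9/(75.6+24.9) = 0.3699 d⁻¹.
Then 1/θ_c = μ − k_d = 0.3699 − 0.0665 = 0.3034 d⁻¹, giving θ_c = 3.296 d.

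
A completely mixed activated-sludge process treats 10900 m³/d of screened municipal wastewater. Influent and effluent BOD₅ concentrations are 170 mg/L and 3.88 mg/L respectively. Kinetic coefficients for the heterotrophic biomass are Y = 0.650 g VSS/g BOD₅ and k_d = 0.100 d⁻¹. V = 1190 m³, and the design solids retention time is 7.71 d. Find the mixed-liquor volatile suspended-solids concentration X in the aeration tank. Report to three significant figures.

X ≈ 4310 mg/L

X = Y·Q·ΔS·θ_c / [V·(1 + k_d θ_c)] = 0.650 × 10900 × (170 − 3.88) × 7.71 / [1190 × (1 + 0.100 × 7.71)] = 4306 mg/L.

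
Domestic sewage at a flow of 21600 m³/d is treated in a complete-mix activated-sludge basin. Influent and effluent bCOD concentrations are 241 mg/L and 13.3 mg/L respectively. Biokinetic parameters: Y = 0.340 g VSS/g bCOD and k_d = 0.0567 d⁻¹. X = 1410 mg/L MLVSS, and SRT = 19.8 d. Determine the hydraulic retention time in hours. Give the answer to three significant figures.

Rearranging the biomass balance for a CMAS with decay, V = Y·Q·ΔS·θ_c / [X·(1+k_d θ_c)] = 0.340 × 21600 × (241 − 13.3) × 19.8 / [1410 × (1 + 0.0567 × 19.8)] = 3.31×10^7 / 2993 = 11063 m³.
τ = V/Q = 11063/21600 = 0.5122 d, or 12.29 h.

τ ≈ 12.3 h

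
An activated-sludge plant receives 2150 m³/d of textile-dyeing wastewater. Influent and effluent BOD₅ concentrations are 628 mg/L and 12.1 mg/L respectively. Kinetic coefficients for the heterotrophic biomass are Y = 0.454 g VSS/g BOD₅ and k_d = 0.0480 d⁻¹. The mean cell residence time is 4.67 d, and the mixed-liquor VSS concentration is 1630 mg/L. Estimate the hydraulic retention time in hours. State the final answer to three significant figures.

From the SRT design equation V = Y Q (S₀−S) θ_c / [X (1 + k_d θ_c)] = 0.454 × 2150 × (628 − 12.1) × 4.67 / [1630 × (1 + 0.0480 × 4.67)] = 2.81×10^6 / 1995 = 1407 m³.
Hydraulic retention time τ = V/Q = 1407 / 2150 = 0.6544 d = 15.71 h.

τ ≈ 15.7 h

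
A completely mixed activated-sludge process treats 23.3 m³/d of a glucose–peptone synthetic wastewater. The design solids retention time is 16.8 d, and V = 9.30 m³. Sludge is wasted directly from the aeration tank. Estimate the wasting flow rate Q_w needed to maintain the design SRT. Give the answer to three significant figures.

With mixed-liquor wasting, θ_c = V/Q_w, so Q_w = V/θ_c = 9.300/16.8 = 0.5536 m³/d.

Q_w ≈ 0.554 m³/d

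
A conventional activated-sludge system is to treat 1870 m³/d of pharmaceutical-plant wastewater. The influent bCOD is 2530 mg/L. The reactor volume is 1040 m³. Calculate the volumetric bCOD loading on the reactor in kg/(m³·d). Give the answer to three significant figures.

Volumetric loading L_v = Q·S₀ / V = 1870 × 2530 g/m³ / 1040 m³ = 4549 g/(m³·d) = 4.549 kg bCOD/(m³·d).

L_v ≈ 4.55 kg bCOD/(m³·d)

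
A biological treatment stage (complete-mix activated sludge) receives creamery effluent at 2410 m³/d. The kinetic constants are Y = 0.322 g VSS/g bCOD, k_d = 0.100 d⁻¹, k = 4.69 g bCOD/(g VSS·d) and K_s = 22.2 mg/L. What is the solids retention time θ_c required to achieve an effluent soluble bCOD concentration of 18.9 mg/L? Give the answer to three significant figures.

θ_c ≈ 1.68 d

Specific growth rate at S = 18.9 mg/L: μ = YkS/(K_s+S) = 0.322·4.69·18.9/(22.2+18.9) = 0.6945 d⁻¹.
Then 1/θ_c = μ − k_d = 0.6945 − 0.100 = 0.5945 d⁻¹, giving θ_c = 1.682 d.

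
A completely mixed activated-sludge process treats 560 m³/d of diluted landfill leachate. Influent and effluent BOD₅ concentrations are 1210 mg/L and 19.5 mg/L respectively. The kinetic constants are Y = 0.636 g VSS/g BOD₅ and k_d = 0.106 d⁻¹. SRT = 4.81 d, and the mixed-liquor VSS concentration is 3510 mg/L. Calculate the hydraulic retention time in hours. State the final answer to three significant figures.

Rearranging the biomass balance for a CMAS with decay, V = Y·Q·ΔS·θ_c / [X·(1+k_d θ_c)] = 0.636 × 560 × (1210 − 19.5) × 4.81 / [3510 × (1 + 0.106 × 4.81)] = 2.04×10^6 / 5300 = 384.8 m³.
τ = V/Q = 384.8/560 = 0.6872 d, or 16.49 h.

τ ≈ 16.5 h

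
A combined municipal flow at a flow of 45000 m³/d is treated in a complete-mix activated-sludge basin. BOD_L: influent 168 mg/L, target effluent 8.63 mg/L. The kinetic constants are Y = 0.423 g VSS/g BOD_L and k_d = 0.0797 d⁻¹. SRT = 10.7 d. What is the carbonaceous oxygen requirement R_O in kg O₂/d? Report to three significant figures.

Y_obs = Y / (1 + k_d θ_c) = 0.423 / (1 + 0.0797 × 10.7) = 0.423 / 1.853 = 0.2283.
ΔS = 168 − 8.63 = 159.4 mg/L, so the substrate removal rate is 45000 × 159.4/1000 = 7172 kg BOD_L/d.
P_X = Y_obs·Q·(S₀ − S) = 0.2283 × 7172 = 1637 kg VSS/d.
Carbonaceous O₂ demand = substrate oxidised − cell-mass equivalent = 7172 − 1.42 × 1637 = 4847 kg O₂/d.

R_O ≈ 4850 kg O₂/d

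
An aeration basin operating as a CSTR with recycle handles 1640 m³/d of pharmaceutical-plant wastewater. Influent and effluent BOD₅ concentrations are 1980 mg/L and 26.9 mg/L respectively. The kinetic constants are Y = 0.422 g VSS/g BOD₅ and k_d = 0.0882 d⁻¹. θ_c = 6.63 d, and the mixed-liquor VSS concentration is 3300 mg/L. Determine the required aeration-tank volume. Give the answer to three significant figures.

V ≈ 1710 m³

From the SRT design equation V = Y Q (S₀−S) θ_c / [X (1 + k_d θ_c)] = 0.422 × 1640 × (1980 − 26.9) × 6.63 / [3300 × (1 + 0.0882 × 6.63)] = 8.96×10^6 / 5230 = 1714 m³.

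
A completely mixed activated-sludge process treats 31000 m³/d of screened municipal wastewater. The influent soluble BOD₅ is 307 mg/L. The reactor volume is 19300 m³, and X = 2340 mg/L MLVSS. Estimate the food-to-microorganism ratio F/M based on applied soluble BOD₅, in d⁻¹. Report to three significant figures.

Food-to-microorganism ratio F/M = Q S₀ / (V X) = 31000 × 307 / (19300 × 2340) = 0.2107 d⁻¹.

F/M ≈ 0.211 d⁻¹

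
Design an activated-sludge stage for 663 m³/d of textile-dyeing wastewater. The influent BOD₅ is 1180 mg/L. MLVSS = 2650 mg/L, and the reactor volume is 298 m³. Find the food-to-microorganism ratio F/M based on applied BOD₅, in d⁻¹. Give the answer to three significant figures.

F/M ≈ 0.991 d⁻¹

F/M = applied load / biomass = Q·S₀/(V·X) = 663 × 1180 / (298.0 × 2650) = 0.9907 d⁻¹.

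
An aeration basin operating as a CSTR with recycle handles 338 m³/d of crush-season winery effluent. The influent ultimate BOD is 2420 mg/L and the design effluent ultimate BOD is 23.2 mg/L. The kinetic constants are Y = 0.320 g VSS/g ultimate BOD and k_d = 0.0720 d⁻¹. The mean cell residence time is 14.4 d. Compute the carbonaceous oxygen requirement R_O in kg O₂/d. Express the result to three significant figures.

Correct the yield for decay: Y_obs = Y/(1 + k_d θ_c) = 0.320 / (1 + 0.0720 × 14.4) = 0.320 / 2.037 = 0.1571.
Substrate removed = Q·(S₀ − S) = 338 m³/d × (2420 − 23.2) g/m³ = 8.1×10^5 g/d = 810.1 kg/d.
P_X = Y_obs·Q·(S₀ − S) = 0.1571 × 810.1 = 127.3 kg VSS/d.
R_O = Q·(S₀ − S) − 1.42·P_X = 810.1 − 1.42 × 127.3 = 629.4 kg O₂/d.

R_O ≈ 629 kg O₂/d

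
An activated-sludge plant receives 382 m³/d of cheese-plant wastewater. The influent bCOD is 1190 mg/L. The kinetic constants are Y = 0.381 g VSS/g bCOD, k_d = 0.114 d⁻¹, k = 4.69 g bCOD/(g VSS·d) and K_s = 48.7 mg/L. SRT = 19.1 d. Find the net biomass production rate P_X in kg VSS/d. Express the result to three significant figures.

P_X ≈ 54.3 kg VSS/d

Effluent substrate depends only on kinetics and SRT: S = K_s(1 + k_d θ_c) / [θ_c(Yk − k_d) − 1] = 48.7 × (1 + 0.114 × 19.1) / [19.1 × (0.381 × 4.69 − 0.114) − 1] = 154.7 / 30.95 = 4.999 mg/L.
The observed yield is Y_obs = Y/(1 + k_d·θ_c) = 0.381 / (1 + 0.114 × 19.1) = 0.381 / 3.177 = 0.1199 g VSS per g bCOD removed.
Mass of bCOD removed per day: Q(S₀ − S) = 382 × 1185 g/m³ = 452.7 kg/d.
So the net sludge growth is P_X = 0.1199 × 452.7 = 54.28 kg VSS/d.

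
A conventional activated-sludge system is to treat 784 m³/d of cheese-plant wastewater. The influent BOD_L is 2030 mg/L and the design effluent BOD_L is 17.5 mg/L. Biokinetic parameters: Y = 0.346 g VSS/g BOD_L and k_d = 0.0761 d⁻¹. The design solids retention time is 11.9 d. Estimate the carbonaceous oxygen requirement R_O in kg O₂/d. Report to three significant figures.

Observed yield with endogenous decay: Y_obs = Y / (1 + k_d·θ_c) = 0.346 / (1 + 0.0761 × 11.9) = 0.346 / 1.906 = 0.1816 g VSS/g BOD_L.
Substrate removed = Q·(S₀ − S) = 784 m³/d × (2030 − 17.5) g/m³ = 1.58×10^6 g/d = 1578 kg/d.
Net sludge production P_X = 0.1816 × 1578 = 286.5 kg VSS/d.
R_O = Q·(S₀ − S) − 1.42·P_X = 1578 − 1.42 × 286.5 = 1171 kg O₂/d.

R_O ≈ 1170 kg O₂/d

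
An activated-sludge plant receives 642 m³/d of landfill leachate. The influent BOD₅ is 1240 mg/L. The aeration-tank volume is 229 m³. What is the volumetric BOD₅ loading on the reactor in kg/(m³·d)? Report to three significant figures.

L_v = Q S₀ / V = 642 × 1240 × 10⁻³ / 229.0 = 3.476 kg/(m³·d).

L_v ≈ 3.48 kg BOD₅/(m³·d)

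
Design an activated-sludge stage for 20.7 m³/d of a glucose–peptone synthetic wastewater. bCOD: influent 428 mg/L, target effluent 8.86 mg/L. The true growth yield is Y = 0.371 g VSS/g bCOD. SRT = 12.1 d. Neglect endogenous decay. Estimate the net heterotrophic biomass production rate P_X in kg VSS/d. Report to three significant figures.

P_X ≈ 3.22 kg VSS/d

With endogenous decay neglected, the observed yield equals the true yield: Y_obs = Y = 0.371 g VSS/g bCOD.
Mass of bCOD removed per day: Q(S₀ − S) = 20.7 × 419.1 g/m³ = 8.676 kg/d.
Net biomass production P_X = Y_obs × Q·(S₀ − S) = 0.3710 × 8.676 = 3.219 kg VSS/d.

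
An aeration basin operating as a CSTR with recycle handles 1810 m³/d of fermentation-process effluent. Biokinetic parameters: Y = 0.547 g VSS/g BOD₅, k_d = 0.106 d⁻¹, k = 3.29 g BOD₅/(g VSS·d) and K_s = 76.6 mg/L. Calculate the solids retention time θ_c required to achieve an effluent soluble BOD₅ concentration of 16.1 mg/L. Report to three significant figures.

Specific growth rate at S = 16.1 mg/L: μ = YkS/(K_s+S) = 0.547·3.29·16.1/(76.6+16.1) = 0.3126 d⁻¹.
1/θ_c = 0.3126 − 0.106 = 0.2066 d⁻¹, so θ_c = 4.841 d.

θ_c ≈ 4.84 d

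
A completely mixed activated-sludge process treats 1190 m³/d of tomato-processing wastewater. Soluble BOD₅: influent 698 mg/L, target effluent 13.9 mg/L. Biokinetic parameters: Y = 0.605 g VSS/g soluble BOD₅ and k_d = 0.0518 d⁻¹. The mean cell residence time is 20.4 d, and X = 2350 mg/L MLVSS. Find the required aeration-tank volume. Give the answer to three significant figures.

Steady-state biomass mass balance: V·X·(1 + k_d·θ_c) = Y·Q·(S₀ − S)·θ_c, so V = 0.605 × 1190 × (698 − 13.9) × 20.4 / [2350 × (1 + 0.0518 × 20.4)] = 1×10^7 / 4833 = 2079 m³.

V ≈ 2080 m³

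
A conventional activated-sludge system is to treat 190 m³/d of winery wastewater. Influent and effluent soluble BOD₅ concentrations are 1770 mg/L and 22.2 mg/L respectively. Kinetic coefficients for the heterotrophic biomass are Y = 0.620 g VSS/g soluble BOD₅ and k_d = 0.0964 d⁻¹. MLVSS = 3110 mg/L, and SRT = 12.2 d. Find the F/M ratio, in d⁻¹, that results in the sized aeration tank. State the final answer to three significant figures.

F/M ≈ 0.291 d⁻¹

Steady-state biomass mass balance: V·X·(1 + k_d·θ_c) = Y·Q·(S₀ − S)·θ_c, so V = 0.620 × 190 × (1770 − 22.2) × 12.2 / [3110 × (1 + 0.0964 × 12.2)] = 2.51×10^6 / 6768 = 371.2 m³.
F/M = Q·S₀ / (V·X) = 190 × 1770 / (371.2 × 3110) = 0.2913 g soluble BOD₅·(g VSS·d)⁻¹.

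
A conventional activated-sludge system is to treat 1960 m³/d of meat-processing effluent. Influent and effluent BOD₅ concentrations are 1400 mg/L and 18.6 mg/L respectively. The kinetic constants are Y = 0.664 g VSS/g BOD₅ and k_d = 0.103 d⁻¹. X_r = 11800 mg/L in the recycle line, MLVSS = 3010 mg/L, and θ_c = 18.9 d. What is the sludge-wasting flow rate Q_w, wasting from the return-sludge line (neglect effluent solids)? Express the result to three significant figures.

Q_w ≈ 51.7 m³/d

Rearranging the biomass balance for a CMAS with decay, V = Y·Q·ΔS·θ_c / [X·(1+k_d θ_c)] = 0.664 × 1960 × (1400 − 18.6) × 18.9 / [3010 × (1 + 0.103 × 18.9)] = 3.4×10^7 / 8870 = 3831 m³.
Wasting from the return line (neglecting effluent solids): Q_w = V·X / (θ_c·X_r) = 3831 × 3010 / (18.9 × 11800) = 51.70 m³/d.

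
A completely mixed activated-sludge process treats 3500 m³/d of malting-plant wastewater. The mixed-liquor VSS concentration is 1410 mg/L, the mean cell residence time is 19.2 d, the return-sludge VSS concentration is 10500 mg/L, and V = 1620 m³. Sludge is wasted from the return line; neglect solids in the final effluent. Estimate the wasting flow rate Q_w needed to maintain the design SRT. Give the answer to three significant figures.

Q_w = (V·X)/(θ_c X_r) = 1620 × 1410 / (19.2 × 10500) = 11.33 m³/d.

Q_w ≈ 11.3 m³/d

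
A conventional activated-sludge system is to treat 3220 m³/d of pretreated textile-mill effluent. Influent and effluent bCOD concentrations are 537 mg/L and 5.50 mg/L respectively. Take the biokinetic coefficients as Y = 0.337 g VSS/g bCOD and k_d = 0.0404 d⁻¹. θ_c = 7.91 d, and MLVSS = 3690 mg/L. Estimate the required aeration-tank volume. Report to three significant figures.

Steady-state biomass mass balance: V·X·(1 + k_d·θ_c) = Y·Q·(S₀ − S)·θ_c, so V = 0.337 × 3220 × (537 − 5.50) × 7.91 / [3690 × (1 + 0.0404 × 7.91)] = 4.56×10^6 / 4869 = 936.9 m³.

V ≈ 937 m³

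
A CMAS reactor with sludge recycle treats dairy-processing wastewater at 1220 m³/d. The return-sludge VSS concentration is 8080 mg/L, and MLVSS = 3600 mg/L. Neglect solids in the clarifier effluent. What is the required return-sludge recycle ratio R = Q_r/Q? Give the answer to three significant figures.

R ≈ 0.804

R = Q_r/Q = X/(X_r − X) = 3600 / (8080 − 3600) = 0.8036.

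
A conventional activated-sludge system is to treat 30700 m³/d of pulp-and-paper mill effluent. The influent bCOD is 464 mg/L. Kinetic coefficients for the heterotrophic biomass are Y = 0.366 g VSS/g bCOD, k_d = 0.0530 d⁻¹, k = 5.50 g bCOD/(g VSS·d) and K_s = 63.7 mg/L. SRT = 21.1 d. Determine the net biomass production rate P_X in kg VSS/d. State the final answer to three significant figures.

For a completely mixed reactor with recycle the Lawrence–McCarty relation gives S = K_s·(1 + k_d·θ_c) / [θ_c·(Y·k − k_d) − 1] = 63.7 × (1 + 0.0530 × 21.1) / [21.1 × (0.366 × 5.50 − 0.0530) − 1] = 134.9 / 40.36 = 3.344 mg/L.
Observed yield with endogenous decay: Y_obs = Y / (1 + k_d·θ_c) = 0.366 / (1 + 0.0530 × 21.1) = 0.366 / 2.118 = 0.1728 g VSS/g bCOD.
ΔS = 464 − 3.34 = 460.7 mg/L, so the substrate removal rate is 30700 × 460.7/1000 = 14142 kg bCOD/d.
So the net sludge growth is P_X = 0.1728 × 14142 = 2444 kg VSS/d.

P_X ≈ 2440 kg VSS/d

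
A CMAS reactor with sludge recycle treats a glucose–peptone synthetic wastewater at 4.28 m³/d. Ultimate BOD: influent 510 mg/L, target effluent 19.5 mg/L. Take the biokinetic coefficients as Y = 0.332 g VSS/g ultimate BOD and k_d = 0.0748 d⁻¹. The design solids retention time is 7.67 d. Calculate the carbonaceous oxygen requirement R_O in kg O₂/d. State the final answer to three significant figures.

R_O ≈ 1.47 kg O₂/d

The observed yield is Y_obs = Y/(1 + k_d·θ_c) = 0.332 / (1 + 0.0748 × 7.67) = 0.332 / 1.574 = 0.2110 g VSS per g ultimate BOD removed.
Substrate removed = Q·(S₀ − S) = 4.28 m³/d × (510 − 19.5) g/m³ = 2.1×10^3 g/d = 2.099 kg/d.
Biomass synthesised: P_X = Y_obs × 2.099 = 0.4429 kg VSS/d.
R_O = Q·(S₀ − S) − 1.42·P_X = 2.099 − 1.42 × 0.4429 = 1.470 kg O₂/d.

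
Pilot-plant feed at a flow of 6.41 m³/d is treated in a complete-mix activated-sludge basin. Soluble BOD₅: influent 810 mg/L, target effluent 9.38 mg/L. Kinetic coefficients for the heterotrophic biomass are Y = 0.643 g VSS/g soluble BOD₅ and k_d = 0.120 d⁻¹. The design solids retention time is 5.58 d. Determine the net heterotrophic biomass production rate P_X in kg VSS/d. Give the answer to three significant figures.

Observed yield with endogenous decay: Y_obs = Y / (1 + k_d·θ_c) = 0.643 / (1 + 0.120 × 5.58) = 0.643 / 1.670 = 0.3851 g VSS/g soluble BOD₅.
Mass of soluble BOD₅ removed per day: Q(S₀ − S) = 6.41 × 800.6 g/m³ = 5.132 kg/d.
Net biomass production P_X = Y_obs × Q·(S₀ − S) = 0.3851 × 5.132 = 1.976 kg VSS/d.

P_X ≈ 1.98 kg VSS/d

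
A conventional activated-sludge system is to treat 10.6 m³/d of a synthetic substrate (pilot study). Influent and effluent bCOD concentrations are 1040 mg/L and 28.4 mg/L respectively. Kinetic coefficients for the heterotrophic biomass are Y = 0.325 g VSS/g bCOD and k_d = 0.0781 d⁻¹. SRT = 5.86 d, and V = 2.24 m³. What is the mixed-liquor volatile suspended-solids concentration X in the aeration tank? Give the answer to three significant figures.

Solving the biomass balance for X: X = Y Q (S₀−S) θ_c / [V (1+k_d θ_c)] = 0.325 × 10.6 × (1040 − 28.4) × 5.86 / [2.24 × (1 + 0.0781 × 5.86)] = 6254 mg/L.

X ≈ 6250 mg/L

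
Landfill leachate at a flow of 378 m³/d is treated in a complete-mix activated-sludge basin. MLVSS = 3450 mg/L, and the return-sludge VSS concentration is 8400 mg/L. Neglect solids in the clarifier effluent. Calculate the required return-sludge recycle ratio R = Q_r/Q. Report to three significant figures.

Mass balance around the secondary clarifier (neglecting effluent solids): R = X / (X_r − X) = 3450 / (8400 − 3450) = 0.6970.

R ≈ 0.697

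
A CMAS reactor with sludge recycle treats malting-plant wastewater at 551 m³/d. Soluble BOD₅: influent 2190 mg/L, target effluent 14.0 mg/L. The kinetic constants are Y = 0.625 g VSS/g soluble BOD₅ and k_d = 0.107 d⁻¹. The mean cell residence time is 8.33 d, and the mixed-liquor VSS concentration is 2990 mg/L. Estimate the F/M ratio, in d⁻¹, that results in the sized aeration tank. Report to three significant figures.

F/M ≈ 0.366 d⁻¹

From the SRT design equation V = Y Q (S₀−S) θ_c / [X (1 + k_d θ_c)] = 0.625 × 551 × (2190 − 14.0) × 8.33 / [2990 × (1 + 0.107 × 8.33)] = 6.24×10^6 / 5655 = 1104 m³.
F/M = applied load / biomass = Q·S₀/(V·X) = 551 × 2190 / (1104 × 2990) = 0.3656 d⁻¹.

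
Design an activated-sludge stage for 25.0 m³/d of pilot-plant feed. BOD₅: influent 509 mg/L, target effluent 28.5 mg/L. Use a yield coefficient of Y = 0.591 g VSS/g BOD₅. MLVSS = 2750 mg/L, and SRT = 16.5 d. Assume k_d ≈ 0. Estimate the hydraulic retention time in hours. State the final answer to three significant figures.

τ ≈ 40.9 h

With k_d = 0 the design equation reduces to V = Y Q (S₀−S) θ_c / X = 0.591 × 25.0 × (509 − 28.5) × 16.5 / 2750 = 42.60 m³.
Hydraulic retention time τ = V/Q = 42.60 / 25.0 = 1.704 d = 40.89 h.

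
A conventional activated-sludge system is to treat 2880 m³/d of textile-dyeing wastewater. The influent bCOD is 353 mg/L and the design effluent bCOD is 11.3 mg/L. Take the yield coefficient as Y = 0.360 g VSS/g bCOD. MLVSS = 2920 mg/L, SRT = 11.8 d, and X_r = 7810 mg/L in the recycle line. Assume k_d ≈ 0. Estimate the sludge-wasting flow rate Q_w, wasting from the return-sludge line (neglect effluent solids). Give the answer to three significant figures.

Q_w ≈ 45.4 m³/d

V·X = Y·Q·ΔS·θ_c gives V = 0.360 × 2880 × (353 − 11.3) × 11.8 / 2920 = 1432 m³.
Q_w = (V·X)/(θ_c X_r) = 1432 × 2920 / (11.8 × 7810) = 45.36 m³/d.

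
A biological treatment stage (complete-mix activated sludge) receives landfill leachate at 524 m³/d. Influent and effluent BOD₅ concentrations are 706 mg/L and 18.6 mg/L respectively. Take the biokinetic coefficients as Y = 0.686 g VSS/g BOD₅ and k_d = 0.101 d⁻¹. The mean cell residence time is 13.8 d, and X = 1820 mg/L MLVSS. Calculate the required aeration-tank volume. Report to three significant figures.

From the SRT design equation V = Y Q (S₀−S) θ_c / [X (1 + k_d θ_c)] = 0.686 × 524 × (706 − 18.6) × 13.8 / [1820 × (1 + 0.101 × 13.8)] = 3.41×10^6 / 4357 = 782.7 m³.

V ≈ 783 m³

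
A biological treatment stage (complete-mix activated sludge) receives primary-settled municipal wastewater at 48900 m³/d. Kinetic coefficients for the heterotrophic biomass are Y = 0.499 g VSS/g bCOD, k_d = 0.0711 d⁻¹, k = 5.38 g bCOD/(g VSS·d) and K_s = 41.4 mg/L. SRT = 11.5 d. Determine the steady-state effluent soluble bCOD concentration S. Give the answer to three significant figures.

Effluent substrate depends only on kinetics and SRT: S = K_s(1 + k_d θ_c) / [θ_c(Yk − k_d) − 1] = 41.4 × (1 + 0.0711 × 11.5) / [11.5 × (0.499 × 5.38 − 0.0711) − 1] = 75.25 / 29.06 = 2.590 mg/L.

S ≈ 2.59 mg/L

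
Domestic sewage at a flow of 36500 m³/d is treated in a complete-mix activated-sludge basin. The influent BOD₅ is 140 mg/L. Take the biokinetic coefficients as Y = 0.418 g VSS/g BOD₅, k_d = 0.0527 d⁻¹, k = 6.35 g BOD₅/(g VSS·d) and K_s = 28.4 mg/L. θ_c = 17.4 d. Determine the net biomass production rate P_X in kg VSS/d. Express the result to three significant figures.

P_X ≈ 1100 kg VSS/d

Effluent substrate depends only on kinetics and SRT: S = K_s(1 + k_d θ_c) / [θ_c(Yk − k_d) − 1] = 28.4 × (1 + 0.0527 × 17.4) / [17.4 × (0.418 × 6.35 − 0.0527) − 1] = 54.44 / 44.27 = 1.230 mg/L.
The observed yield is Y_obs = Y/(1 + k_d·θ_c) = 0.418 / (1 + 0.0527 × 17.4) = 0.418 / 1.917 = 0.2181 g VSS per g BOD₅ removed.
Mass of BOD₅ removed per day: Q(S₀ − S) = 36500 × 138.8 g/m³ = 5065 kg/d.
Net biomass production P_X = Y_obs × Q·(S₀ − S) = 0.2181 × 5065 = 1104 kg VSS/d.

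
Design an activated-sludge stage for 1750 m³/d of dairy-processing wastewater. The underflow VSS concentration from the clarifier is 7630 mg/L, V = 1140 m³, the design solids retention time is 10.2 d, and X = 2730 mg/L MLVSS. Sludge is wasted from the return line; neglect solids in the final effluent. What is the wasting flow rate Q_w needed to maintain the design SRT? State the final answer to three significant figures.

Q_w ≈ 40.0 m³/d

Wasting from the return line (neglecting effluent solids): Q_w = V·X / (θ_c·X_r) = 1140 × 2730 / (10.2 × 7630) = 39.99 m³/d.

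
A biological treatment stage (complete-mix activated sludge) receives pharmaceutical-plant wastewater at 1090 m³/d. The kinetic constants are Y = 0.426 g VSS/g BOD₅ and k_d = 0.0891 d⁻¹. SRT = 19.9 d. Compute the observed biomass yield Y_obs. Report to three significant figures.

The observed yield is Y_obs = Y/(1 + k_d·θ_c) = 0.426 / (1 + 0.0891 × 19.9) = 0.426 / 2.773 = 0.1536 g VSS per g BOD₅ removed.

Y_obs ≈ 0.154 g VSS/g BOD₅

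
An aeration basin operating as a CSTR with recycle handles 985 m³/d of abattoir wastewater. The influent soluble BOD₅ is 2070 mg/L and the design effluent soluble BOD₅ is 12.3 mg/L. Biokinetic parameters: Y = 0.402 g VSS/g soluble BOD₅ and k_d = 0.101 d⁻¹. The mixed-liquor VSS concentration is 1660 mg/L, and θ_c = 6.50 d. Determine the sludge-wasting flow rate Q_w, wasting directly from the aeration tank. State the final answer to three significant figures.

Rearranging the biomass balance for a CMAS with decay, V = Y·Q·ΔS·θ_c / [X·(1+k_d θ_c)] = 0.402 × 985 × (2070 − 12.3) × 6.50 / [1660 × (1 + 0.101 × 6.50)] = 5.3×10^6 / 2750 = 1926 m³.
For wasting at MLVSS concentration, Q_w = V/θ_c = 1926/6.50 = 296.3 m³/d.

Q_w ≈ 296 m³/d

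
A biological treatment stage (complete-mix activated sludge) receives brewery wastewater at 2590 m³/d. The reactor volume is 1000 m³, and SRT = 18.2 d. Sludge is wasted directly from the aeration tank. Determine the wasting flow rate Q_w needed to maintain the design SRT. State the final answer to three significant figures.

Q_w ≈ 54.9 m³/d

For wasting at MLVSS concentration, Q_w = V/θ_c = 1000/18.2 = 54.95 m³/d.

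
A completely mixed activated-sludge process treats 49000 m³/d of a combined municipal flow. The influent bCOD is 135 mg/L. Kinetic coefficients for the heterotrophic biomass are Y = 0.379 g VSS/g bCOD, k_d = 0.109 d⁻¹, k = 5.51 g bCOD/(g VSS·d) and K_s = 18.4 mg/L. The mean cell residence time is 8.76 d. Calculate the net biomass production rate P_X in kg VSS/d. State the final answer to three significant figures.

P_X ≈ 1260 kg VSS/d

From the Monod/SRT balance for a CMAS, S = K_s·(1+k_d θ_c)/[θ_c·(Y k − k_d) − 1] = 18.4 × (1 + 0.109 × 8.76) / [8.76 × (0.379 × 5.51 − 0.109) − 1] = 35.97 / 16.34 = 2.201 mg/L.
Correct the yield for decay: Y_obs = Y/(1 + k_d θ_c) = 0.379 / (1 + 0.109 × 8.76) = 0.379 / 1.955 = 0.1939.
ΔS = 135 − 2.20 = 132.8 mg/L, so the substrate removal rate is 49000 × 132.8/1000 = 6507 kg bCOD/d.
Biomass produced: P_X = Y_obs·Q·ΔS = 0.1939 × 6507 ≈ 1262 kg VSS/d.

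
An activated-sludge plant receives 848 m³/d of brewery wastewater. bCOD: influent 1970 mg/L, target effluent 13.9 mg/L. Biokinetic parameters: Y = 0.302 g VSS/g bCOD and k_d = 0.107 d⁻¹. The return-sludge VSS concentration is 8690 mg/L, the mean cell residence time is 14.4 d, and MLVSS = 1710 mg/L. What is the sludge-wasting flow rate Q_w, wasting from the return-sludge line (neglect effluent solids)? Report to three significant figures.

Steady-state biomass mass balance: V·X·(1 + k_d·θ_c) = Y·Q·(S₀ − S)·θ_c, so V = 0.302 × 848 × (1970 − 13.9) × 14.4 / [1710 × (1 + 0.107 × 14.4)] = 7.21×10^6 / 4345 = 1660 m³.
Wasting from the return line (neglecting effluent solids): Q_w = V·X / (θ_c·X_r) = 1660 × 1710 / (14.4 × 8690) = 22.69 m³/d.

Q_w ≈ 22.7 m³/d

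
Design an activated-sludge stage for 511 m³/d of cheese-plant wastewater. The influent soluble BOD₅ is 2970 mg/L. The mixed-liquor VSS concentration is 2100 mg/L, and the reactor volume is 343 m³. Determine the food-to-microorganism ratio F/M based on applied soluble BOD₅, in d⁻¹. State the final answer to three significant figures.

F/M = Q·S₀ / (V·X) = 511 × 2970 / (343.0 × 2100) = 2.107 g soluble BOD₅·(g VSS·d)⁻¹.

F/M ≈ 2.11 d⁻¹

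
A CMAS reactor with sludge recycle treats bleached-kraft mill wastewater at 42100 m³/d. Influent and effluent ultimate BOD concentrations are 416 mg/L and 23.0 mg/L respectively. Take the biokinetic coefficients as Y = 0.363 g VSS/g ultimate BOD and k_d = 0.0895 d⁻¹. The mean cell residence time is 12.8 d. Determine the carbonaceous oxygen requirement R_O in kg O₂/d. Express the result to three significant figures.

The observed yield is Y_obs = Y/(1 + k_d·θ_c) = 0.363 / (1 + 0.0895 × 12.8) = 0.363 / 2.146 = 0.1692 g VSS per g ultimate BOD removed.
ΔS = 416 − 23.0 = 393.0 mg/L, so the substrate removal rate is 42100 × 393.0/1000 = 16545 kg ultimate BOD/d.
Net sludge production P_X = 0.1692 × 16545 = 2799 kg VSS/d.
R_O = Q·ΔS − 1.42 P_X = 16545 − 3975 = 12570 kg O₂/d.

R_O ≈ 12600 kg O₂/d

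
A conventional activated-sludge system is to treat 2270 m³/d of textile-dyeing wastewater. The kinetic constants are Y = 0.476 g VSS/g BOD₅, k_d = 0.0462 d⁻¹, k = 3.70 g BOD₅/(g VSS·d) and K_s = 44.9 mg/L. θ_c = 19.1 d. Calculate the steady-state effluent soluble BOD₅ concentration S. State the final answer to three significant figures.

S ≈ 2.66 mg/L

From the Monod/SRT balance for a CMAS, S = K_s·(1+k_d θ_c)/[θ_c·(Y k − k_d) − 1] = 44.9 × (1 + 0.0462 × 19.1) / [19.1 × (0.476 × 3.70 − 0.0462) − 1] = 84.52 / 31.76 = 2.662 mg/L.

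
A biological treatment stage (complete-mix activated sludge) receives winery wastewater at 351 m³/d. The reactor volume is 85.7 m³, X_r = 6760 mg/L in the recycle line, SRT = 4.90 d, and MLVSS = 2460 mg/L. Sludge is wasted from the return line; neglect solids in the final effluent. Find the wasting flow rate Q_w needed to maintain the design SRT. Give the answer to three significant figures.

Q_w ≈ 6.36 m³/d

Wasting from the return line (neglecting effluent solids): Q_w = V·X / (θ_c·X_r) = 85.70 × 2460 / (4.90 × 6760) = 6.365 m³/d.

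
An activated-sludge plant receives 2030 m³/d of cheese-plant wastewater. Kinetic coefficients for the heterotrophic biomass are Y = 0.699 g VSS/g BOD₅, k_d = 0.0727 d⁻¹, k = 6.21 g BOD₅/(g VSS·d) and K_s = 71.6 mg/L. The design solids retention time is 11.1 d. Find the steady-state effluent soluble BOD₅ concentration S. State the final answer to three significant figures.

From the Monod/SRT balance for a CMAS, S = K_s·(1+k_d θ_c)/[θ_c·(Y k − k_d) − 1] = 71.6 × (1 + 0.0727 × 11.1) / [11.1 × (0.699 × 6.21 − 0.0727) − 1] = 129.4 / 46.38 = 2.790 mg/L.

S ≈ 2.79 mg/L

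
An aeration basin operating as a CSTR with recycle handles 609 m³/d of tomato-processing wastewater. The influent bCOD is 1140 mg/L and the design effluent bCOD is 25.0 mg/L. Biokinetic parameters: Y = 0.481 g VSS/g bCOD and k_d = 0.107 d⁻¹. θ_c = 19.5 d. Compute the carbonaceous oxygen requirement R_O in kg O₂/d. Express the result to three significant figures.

Y_obs = Y / (1 + k_d θ_c) = 0.481 / (1 + 0.107 × 19.5) = 0.481 / 3.087 = 0.1558.
ΔS = 1140 − 25.0 = 1115 mg/L, so the substrate removal rate is 609 × 1115/1000 = 679.0 kg bCOD/d.
Biomass synthesised: P_X = Y_obs × 679.0 = 105.8 kg VSS/d.
Carbonaceous O₂ demand = substrate oxidised − cell-mass equivalent = 679.0 − 1.42 × 105.8 = 528.8 kg O₂/d.

R_O ≈ 529 kg O₂/d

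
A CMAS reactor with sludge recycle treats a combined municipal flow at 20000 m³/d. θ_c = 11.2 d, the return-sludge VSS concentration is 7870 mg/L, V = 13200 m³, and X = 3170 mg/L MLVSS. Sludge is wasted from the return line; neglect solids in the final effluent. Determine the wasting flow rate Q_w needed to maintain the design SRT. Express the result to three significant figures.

Q_w ≈ 475 m³/d

θ_c = V·X/(Q_w·X_r) when wasting from the recycle, so Q_w = V·X/(θ_c·X_r) = 13200 × 3170 / (11.2 × 7870) = 474.7 m³/d.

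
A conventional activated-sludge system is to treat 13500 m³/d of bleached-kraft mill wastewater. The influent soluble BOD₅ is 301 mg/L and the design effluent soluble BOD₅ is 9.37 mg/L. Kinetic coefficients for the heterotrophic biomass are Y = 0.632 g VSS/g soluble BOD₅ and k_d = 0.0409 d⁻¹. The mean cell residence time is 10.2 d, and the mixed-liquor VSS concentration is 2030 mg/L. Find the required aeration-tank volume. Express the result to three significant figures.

Steady-state biomass mass balance: V·X·(1 + k_d·θ_c) = Y·Q·(S₀ − S)·θ_c, so V = 0.632 × 13500 × (301 − 9.37) × 10.2 / [2030 × (1 + 0.0409 × 10.2)] = 2.54×10^7 / 2877 = 8822 m³.

V ≈ 8820 m³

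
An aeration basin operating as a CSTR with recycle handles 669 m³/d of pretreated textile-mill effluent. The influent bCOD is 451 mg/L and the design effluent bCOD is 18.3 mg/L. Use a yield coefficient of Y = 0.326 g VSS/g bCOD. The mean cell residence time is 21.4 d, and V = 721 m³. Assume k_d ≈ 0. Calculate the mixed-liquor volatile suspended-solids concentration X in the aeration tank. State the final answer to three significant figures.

X ≈ 2800 mg/L

Without decay, X = Y Q (S₀−S) θ_c / V = 0.326 × 669 × (451 − 18.3) × 21.4 / 721 = 2801 mg/L.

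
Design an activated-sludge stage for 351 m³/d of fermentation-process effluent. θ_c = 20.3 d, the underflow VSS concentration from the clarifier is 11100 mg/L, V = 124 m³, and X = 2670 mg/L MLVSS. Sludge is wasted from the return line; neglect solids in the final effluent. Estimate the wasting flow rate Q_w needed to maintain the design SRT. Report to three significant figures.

Q_w ≈ 1.47 m³/d

θ_c = V·X/(Q_w·X_r) when wasting from the recycle, so Q_w = V·X/(θ_c·X_r) = 124.0 × 2670 / (20.3 × 11100) = 1.469 m³/d.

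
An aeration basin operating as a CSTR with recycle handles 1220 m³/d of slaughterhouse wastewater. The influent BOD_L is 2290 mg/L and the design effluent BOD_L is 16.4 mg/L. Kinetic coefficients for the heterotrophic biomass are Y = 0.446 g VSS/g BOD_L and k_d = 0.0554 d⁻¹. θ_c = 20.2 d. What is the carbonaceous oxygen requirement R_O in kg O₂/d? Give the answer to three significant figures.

Y_obs = Y / (1 + k_d θ_c) = 0.446 / (1 + 0.0554 × 20.2) = 0.446 / 2.119 = 0.2105.
Substrate removed = Q·(S₀ − S) = 1220 m³/d × (2290 − 16.4) g/m³ = 2.77×10^6 g/d = 2774 kg/d.
Biomass synthesised: P_X = Y_obs × 2774 = 583.8 kg VSS/d.
Carbonaceous O₂ demand = substrate oxidised − cell-mass equivalent = 2774 − 1.42 × 583.8 = 1945 kg O₂/d.

R_O ≈ 1940 kg O₂/d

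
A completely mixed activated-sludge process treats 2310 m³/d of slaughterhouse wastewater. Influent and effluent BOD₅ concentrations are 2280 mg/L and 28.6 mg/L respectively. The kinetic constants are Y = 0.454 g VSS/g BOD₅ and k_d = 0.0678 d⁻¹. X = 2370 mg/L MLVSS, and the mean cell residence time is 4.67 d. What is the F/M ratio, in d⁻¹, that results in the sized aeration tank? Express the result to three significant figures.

F/M ≈ 0.629 d⁻¹

From the SRT design equation V = Y Q (S₀−S) θ_c / [X (1 + k_d θ_c)] = 0.454 × 2310 × (2280 − 28.6) × 4.67 / [2370 × (1 + 0.0678 × 4.67)] = 1.1×10^7 / 3120 = 3534 m³.
Food-to-microorganism ratio F/M = Q S₀ / (V X) = 2310 × 2280 / (3534 × 2370) = 0.6289 d⁻¹.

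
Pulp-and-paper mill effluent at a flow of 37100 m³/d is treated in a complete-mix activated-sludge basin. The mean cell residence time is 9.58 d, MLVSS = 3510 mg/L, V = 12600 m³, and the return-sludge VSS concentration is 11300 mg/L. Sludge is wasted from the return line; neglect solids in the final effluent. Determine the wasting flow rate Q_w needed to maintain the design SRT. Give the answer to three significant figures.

Wasting from the return line (neglecting effluent solids): Q_w = V·X / (θ_c·X_r) = 12600 × 3510 / (9.58 × 11300) = 408.5 m³/d.

Q_w ≈ 409 m³/d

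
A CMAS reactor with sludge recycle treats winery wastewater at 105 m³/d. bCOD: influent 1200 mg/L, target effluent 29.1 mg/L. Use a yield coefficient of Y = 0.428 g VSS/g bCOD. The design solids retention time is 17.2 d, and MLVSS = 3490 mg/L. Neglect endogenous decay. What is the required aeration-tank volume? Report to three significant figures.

V ≈ 259 m³

With k_d = 0 the design equation reduces to V = Y Q (S₀−S) θ_c / X = 0.428 × 105 × (1200 − 29.1) × 17.2 / 3490 = 259.3 m³.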